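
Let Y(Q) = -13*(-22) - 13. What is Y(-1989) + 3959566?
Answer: 3959839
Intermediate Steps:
Y(Q) = 273 (Y(Q) = 286 - 13 = 273)
Y(-1989) + 3959566 = 273 + 3959566 = 3959839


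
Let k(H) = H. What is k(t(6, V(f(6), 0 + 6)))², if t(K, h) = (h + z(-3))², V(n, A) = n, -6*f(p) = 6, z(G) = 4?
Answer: 81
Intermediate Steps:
f(p) = -1 (f(p) = -⅙*6 = -1)
t(K, h) = (4 + h)² (t(K, h) = (h + 4)² = (4 + h)²)
k(t(6, V(f(6), 0 + 6)))² = ((4 - 1)²)² = (3²)² = 9² = 81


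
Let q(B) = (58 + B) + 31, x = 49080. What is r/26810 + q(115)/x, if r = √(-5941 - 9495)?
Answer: 17/4090 + I*√3859/13405 ≈ 0.0041565 + 0.0046342*I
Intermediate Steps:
r = 2*I*√3859 (r = √(-15436) = 2*I*√3859 ≈ 124.24*I)
q(B) = 89 + B
r/26810 + q(115)/x = (2*I*√3859)/26810 + (89 + 115)/49080 = (2*I*√3859)*(1/26810) + 204*(1/49080) = I*√3859/13405 + 17/4090 = 17/4090 + I*√3859/13405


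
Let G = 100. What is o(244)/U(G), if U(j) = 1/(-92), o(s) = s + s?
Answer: -44896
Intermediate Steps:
o(s) = 2*s
U(j) = -1/92
o(244)/U(G) = (2*244)/(-1/92) = 488*(-92) = -44896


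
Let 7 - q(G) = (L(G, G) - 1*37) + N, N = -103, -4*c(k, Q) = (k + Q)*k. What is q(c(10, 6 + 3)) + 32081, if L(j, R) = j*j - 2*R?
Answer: 119507/4 ≈ 29877.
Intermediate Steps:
L(j, R) = j**2 - 2*R
c(k, Q) = -k*(Q + k)/4 (c(k, Q) = -(k + Q)*k/4 = -(Q + k)*k/4 = -k*(Q + k)/4)
q(G) = 147 - G**2 + 2*G (q(G) = 7 - (((G**2 - 2*G) - 1*37) - 103) = 7 - (((G**2 - 2*G) - 37) - 103) = 7 - ((-37 + G**2 - 2*G) - 103) = 7 - (-140 + G**2 - 2*G) = 7 + (140 - G**2 + 2*G) = 147 - G**2 + 2*G)
q(c(10, 6 + 3)) + 32081 = (147 - (-1/4*10*((6 + 3) + 10))**2 + 2*(-1/4*10*((6 + 3) + 10))) + 32081 = (147 - (-1/4*10*(9 + 10))**2 + 2*(-1/4*10*(9 + 10))) + 32081 = (147 - (-1/4*10*19)**2 + 2*(-1/4*10*19)) + 32081 = (147 - (-95/2)**2 + 2*(-95/2)) + 32081 = (147 - 1*9025/4 - 95) + 32081 = (147 - 9025/4 - 95) + 32081 = -8817/4 + 32081 = 119507/4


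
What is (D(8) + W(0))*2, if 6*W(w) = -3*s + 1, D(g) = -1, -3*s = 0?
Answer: -5/3 ≈ -1.6667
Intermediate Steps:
s = 0 (s = -1/3*0 = 0)
W(w) = 1/6 (W(w) = (-3*0 + 1)/6 = (0 + 1)/6 = (1/6)*1 = 1/6)
(D(8) + W(0))*2 = (-1 + 1/6)*2 = -5/6*2 = -5/3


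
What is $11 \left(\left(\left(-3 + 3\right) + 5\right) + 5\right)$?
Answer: $110$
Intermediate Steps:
$11 \left(\left(\left(-3 + 3\right) + 5\right) + 5\right) = 11 \left(\left(0 + 5\right) + 5\right) = 11 \left(5 + 5\right) = 11 \cdot 10 = 110$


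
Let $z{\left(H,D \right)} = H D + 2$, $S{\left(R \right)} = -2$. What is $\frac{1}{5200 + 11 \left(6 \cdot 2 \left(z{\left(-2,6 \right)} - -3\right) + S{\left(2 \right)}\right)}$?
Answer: $\frac{1}{4254} \approx 0.00023507$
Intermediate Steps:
$z{\left(H,D \right)} = 2 + D H$ ($z{\left(H,D \right)} = D H + 2 = 2 + D H$)
$\frac{1}{5200 + 11 \left(6 \cdot 2 \left(z{\left(-2,6 \right)} - -3\right) + S{\left(2 \right)}\right)} = \frac{1}{5200 + 11 \left(6 \cdot 2 \left(\left(2 + 6 \left(-2\right)\right) - -3\right) - 2\right)} = \frac{1}{5200 + 11 \left(12 \left(\left(2 - 12\right) + 3\right) - 2\right)} = \frac{1}{5200 + 11 \left(12 \left(-10 + 3\right) - 2\right)} = \frac{1}{5200 + 11 \left(12 \left(-7\right) - 2\right)} = \frac{1}{5200 + 11 \left(-84 - 2\right)} = \frac{1}{5200 + 11 \left(-86\right)} = \frac{1}{5200 - 946} = \frac{1}{4254}$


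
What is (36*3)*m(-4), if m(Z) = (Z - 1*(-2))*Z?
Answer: 864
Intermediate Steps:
m(Z) = Z*(2 + Z) (m(Z) = (Z + 2)*Z = (2 + Z)*Z = Z*(2 + Z))
(36*3)*m(-4) = (36*3)*(-4*(2 - 4)) = 108*(-4*(-2)) = 108*8 = 864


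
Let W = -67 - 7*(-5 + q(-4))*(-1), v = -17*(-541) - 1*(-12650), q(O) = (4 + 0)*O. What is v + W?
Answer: 21633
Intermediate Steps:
q(O) = 4*O
v = 21847 (v = 9197 + 12650 = 21847)
W = -214 (W = -67 - 7*(-5 + 4*(-4))*(-1) = -67 - 7*(-5 - 16)*(-1) = -67 - (-147)*(-1) = -67 - 7*21 = -67 - 147 = -214)
v + W = 21847 - 214 = 21633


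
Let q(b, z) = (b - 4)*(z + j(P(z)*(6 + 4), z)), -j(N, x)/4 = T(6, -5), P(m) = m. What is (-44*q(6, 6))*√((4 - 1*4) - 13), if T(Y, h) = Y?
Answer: 1584*I*√13 ≈ 5711.2*I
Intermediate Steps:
j(N, x) = -24 (j(N, x) = -4*6 = -24)
q(b, z) = (-24 + z)*(-4 + b) (q(b, z) = (b - 4)*(z - 24) = (-4 + b)*(-24 + z) = (-24 + z)*(-4 + b))
(-44*q(6, 6))*√((4 - 1*4) - 13) = (-44*(96 - 24*6 - 4*6 + 6*6))*√((4 - 1*4) - 13) = (-44*(96 - 144 - 24 + 36))*√((4 - 4) - 13) = (-44*(-36))*√(0 - 13) = 1584*√(-13) = 1584*(I*√13) = 1584*I*√13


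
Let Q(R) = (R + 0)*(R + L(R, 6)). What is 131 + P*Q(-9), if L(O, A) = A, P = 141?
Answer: 3938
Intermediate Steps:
Q(R) = R*(6 + R) (Q(R) = (R + 0)*(R + 6) = R*(6 + R))
131 + P*Q(-9) = 131 + 141*(-9*(6 - 9)) = 131 + 141*(-9*(-3)) = 131 + 141*27 = 131 + 3807 = 3938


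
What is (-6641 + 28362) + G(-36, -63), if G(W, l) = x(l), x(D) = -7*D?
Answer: 22162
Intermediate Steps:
G(W, l) = -7*l
(-6641 + 28362) + G(-36, -63) = (-6641 + 28362) - 7*(-63) = 21721 + 441 = 22162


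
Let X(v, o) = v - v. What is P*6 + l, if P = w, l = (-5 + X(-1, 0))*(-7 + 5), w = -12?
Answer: -62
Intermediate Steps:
X(v, o) = 0
l = 10 (l = (-5 + 0)*(-7 + 5) = -5*(-2) = 10)
P = -12
P*6 + l = -12*6 + 10 = -72 + 10 = -62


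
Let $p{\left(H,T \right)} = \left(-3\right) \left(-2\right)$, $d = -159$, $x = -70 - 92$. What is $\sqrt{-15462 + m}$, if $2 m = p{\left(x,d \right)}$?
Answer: $i \sqrt{15459} \approx 124.33 i$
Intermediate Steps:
$x = -162$
$p{\left(H,T \right)} = 6$
$m = 3$ ($m = \frac{1}{2} \cdot 6 = 3$)
$\sqrt{-15462 + m} = \sqrt{-15462 + 3} = \sqrt{-15459} = i \sqrt{15459}$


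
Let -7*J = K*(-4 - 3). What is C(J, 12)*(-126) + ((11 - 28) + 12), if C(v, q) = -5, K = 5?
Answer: 625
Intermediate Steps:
J = 5 (J = -5*(-4 - 3)/7 = -5*(-7)/7 = -⅐*(-35) = 5)
C(J, 12)*(-126) + ((11 - 28) + 12) = -5*(-126) + ((11 - 28) + 12) = 630 + (-17 + 12) = 630 - 5 = 625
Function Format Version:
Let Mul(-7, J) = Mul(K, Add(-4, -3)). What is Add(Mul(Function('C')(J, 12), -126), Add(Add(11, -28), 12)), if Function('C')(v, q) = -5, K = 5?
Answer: 625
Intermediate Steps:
J = 5 (J = Mul(Rational(-1, 7), Mul(5, Add(-4, -3))) = Mul(Rational(-1, 7), Mul(5, -7)) = Mul(Rational(-1, 7), -35) = 5)
Add(Mul(Function('C')(J, 12), -126), Add(Add(11, -28), 12)) = Add(Mul(-5, -126), Add(Add(11, -28), 12)) = Add(630, Add(-17, 12)) = Add(630, -5) = 625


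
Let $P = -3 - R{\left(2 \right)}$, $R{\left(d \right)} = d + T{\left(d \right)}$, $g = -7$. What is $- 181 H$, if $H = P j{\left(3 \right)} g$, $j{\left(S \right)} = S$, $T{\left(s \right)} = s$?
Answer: $-26607$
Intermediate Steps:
$R{\left(d \right)} = 2 d$ ($R{\left(d \right)} = d + d = 2 d$)
$P = -7$ ($P = -3 - 2 \cdot 2 = -3 - 4 = -7$)
$H = 147$ ($H = \left(-7\right) 3 \left(-7\right) = \left(-21\right) \left(-7\right) = 147$)
$- 181 H = \left(-181\right) 147 = -26607$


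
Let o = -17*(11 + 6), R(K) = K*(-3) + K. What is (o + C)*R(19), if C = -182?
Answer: 17898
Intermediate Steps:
R(K) = -2*K (R(K) = -3*K + K = -2*K)
o = -289 (o = -17*17 = -289)
(o + C)*R(19) = (-289 - 182)*(-2*19) = -471*(-38) = 17898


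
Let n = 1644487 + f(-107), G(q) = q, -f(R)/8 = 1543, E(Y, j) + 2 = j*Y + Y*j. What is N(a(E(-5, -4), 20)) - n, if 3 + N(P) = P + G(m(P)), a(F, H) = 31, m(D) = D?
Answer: -1632084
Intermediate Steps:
E(Y, j) = -2 + 2*Y*j (E(Y, j) = -2 + (j*Y + Y*j) = -2 + (Y*j + Y*j) = -2 + 2*Y*j)
f(R) = -12344 (f(R) = -8*1543 = -12344)
n = 1632143 (n = 1644487 - 12344 = 1632143)
N(P) = -3 + 2*P (N(P) = -3 + (P + P) = -3 + 2*P)
N(a(E(-5, -4), 20)) - n = (-3 + 2*31) - 1*1632143 = (-3 + 62) - 1632143 = 59 - 1632143 = -1632084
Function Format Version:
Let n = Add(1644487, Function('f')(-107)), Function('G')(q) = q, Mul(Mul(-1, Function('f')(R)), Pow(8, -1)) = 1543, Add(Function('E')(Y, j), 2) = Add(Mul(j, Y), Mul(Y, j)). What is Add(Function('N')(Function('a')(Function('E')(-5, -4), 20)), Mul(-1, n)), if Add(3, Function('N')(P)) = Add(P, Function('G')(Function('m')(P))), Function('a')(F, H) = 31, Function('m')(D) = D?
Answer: -1632084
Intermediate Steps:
Function('E')(Y, j) = Add(-2, Mul(2, Y, j)) (Function('E')(Y, j) = Add(-2, Add(Mul(j, Y), Mul(Y, j))) = Add(-2, Add(Mul(Y, j), Mul(Y, j))) = Add(-2, Mul(2, Y, j)))
Function('f')(R) = -12344 (Function('f')(R) = Mul(-8, 1543) = -12344)
n = 1632143 (n = Add(1644487, -12344) = 1632143)
Function('N')(P) = Add(-3, Mul(2, P)) (Function('N')(P) = Add(-3, Add(P, P)) = Add(-3, Mul(2, P)))
Add(Function('N')(Function('a')(Function('E')(-5, -4), 20)), Mul(-1, n)) = Add(Add(-3, Mul(2, 31)), Mul(-1, 1632143)) = Add(Add(-3, 62), -1632143) = Add(59, -1632143) = -1632084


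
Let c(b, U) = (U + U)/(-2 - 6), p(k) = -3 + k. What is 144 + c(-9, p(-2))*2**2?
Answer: 149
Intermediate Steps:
c(b, U) = -U/4 (c(b, U) = (2*U)/(-8) = (2*U)*(-1/8) = -U/4)
144 + c(-9, p(-2))*2**2 = 144 - (-3 - 2)/4*2**2 = 144 - 1/4*(-5)*4 = 144 + (5/4)*4 = 144 + 5 = 149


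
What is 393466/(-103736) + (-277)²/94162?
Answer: -7272496487/2441997308 ≈ -2.9781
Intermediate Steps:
393466/(-103736) + (-277)²/94162 = 393466*(-1/103736) + 76729*(1/94162) = -196733/51868 + 76729/94162 = -7272496487/2441997308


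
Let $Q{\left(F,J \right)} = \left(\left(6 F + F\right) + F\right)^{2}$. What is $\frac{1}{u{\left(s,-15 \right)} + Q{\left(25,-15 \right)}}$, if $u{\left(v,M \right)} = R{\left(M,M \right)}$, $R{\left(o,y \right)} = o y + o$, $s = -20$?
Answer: $\frac{1}{40210} \approx 2.4869 \cdot 10^{-5}$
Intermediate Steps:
$R{\left(o,y \right)} = o + o y$
$u{\left(v,M \right)} = M \left(1 + M\right)$
$Q{\left(F,J \right)} = 64 F^{2}$ ($Q{\left(F,J \right)} = \left(7 F + F\right)^{2} = \left(8 F\right)^{2} = 64 F^{2}$)
$\frac{1}{u{\left(s,-15 \right)} + Q{\left(25,-15 \right)}} = \frac{1}{- 15 \left(1 - 15\right) + 64 \cdot 25^{2}} = \frac{1}{\left(-15\right) \left(-14\right) + 64 \cdot 625} = \frac{1}{210 + 40000} = \frac{1}{40210}$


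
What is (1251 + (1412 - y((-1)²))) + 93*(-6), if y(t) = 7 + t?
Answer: 2097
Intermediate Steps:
(1251 + (1412 - y((-1)²))) + 93*(-6) = (1251 + (1412 - (7 + (-1)²))) + 93*(-6) = (1251 + (1412 - (7 + 1))) - 558 = (1251 + (1412 - 1*8)) - 558 = (1251 + (1412 - 8)) - 558 = (1251 + 1404) - 558 = 2655 - 558 = 2097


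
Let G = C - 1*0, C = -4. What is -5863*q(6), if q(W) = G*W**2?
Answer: 844272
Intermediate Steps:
G = -4 (G = -4 - 1*0 = -4 + 0 = -4)
q(W) = -4*W**2
-5863*q(6) = -(-23452)*6**2 = -(-23452)*36 = -5863*(-144) = 844272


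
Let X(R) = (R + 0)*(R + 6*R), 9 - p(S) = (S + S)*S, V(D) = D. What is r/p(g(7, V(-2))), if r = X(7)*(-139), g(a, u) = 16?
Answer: 47677/503 ≈ 94.785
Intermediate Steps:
p(S) = 9 - 2*S**2 (p(S) = 9 - (S + S)*S = 9 - 2*S*S = 9 - 2*S**2)
X(R) = 7*R**2 (X(R) = R*(7*R) = 7*R**2)
r = -47677 (r = (7*7**2)*(-139) = (7*49)*(-139) = 343*(-139) = -47677)
r/p(g(7, V(-2))) = -47677/(9 - 2*16**2) = -47677/(9 - 2*256) = -47677/(9 - 512) = -47677/(-503) = -47677*(-1/503) = 47677/503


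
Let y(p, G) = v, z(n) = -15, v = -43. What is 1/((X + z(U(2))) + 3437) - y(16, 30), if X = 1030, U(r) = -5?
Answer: 191437/4452 ≈ 43.000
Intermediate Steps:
y(p, G) = -43
1/((X + z(U(2))) + 3437) - y(16, 30) = 1/((1030 - 15) + 3437) - 1*(-43) = 1/(1015 + 3437) + 43 = 1/4452 + 43 = 191437/4452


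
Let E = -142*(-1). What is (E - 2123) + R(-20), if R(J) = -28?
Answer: -2009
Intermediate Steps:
E = 142
(E - 2123) + R(-20) = (142 - 2123) - 28 = -1981 - 28 = -2009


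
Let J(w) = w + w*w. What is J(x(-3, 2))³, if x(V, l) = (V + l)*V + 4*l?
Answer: 2299968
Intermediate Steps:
x(V, l) = 4*l + V*(V + l) (x(V, l) = V*(V + l) + 4*l = 4*l + V*(V + l))
J(w) = w + w²
J(x(-3, 2))³ = (((-3)² + 4*2 - 3*2)*(1 + ((-3)² + 4*2 - 3*2)))³ = ((9 + 8 - 6)*(1 + (9 + 8 - 6)))³ = (11*(1 + 11))³ = (11*12)³ = 132³ = 2299968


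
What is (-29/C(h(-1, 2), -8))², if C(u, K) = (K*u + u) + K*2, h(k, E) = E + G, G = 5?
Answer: 841/4225 ≈ 0.19905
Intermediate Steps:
h(k, E) = 5 + E (h(k, E) = E + 5 = 5 + E)
C(u, K) = u + 2*K + K*u (C(u, K) = (u + K*u) + 2*K = u + 2*K + K*u)
(-29/C(h(-1, 2), -8))² = (-29/((5 + 2) + 2*(-8) - 8*(5 + 2)))² = (-29/(7 - 16 - 8*7))² = (-29/(7 - 16 - 56))² = (-29/(-65))² = (-29*(-1/65))² = (29/65)² = 841/4225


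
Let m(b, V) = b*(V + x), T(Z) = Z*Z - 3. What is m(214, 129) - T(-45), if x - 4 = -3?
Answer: 25798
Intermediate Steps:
T(Z) = -3 + Z² (T(Z) = Z² - 3 = -3 + Z²)
x = 1 (x = 4 - 3 = 1)
m(b, V) = b*(1 + V) (m(b, V) = b*(V + 1) = b*(1 + V))
m(214, 129) - T(-45) = 214*(1 + 129) - (-3 + (-45)²) = 214*130 - (-3 + 2025) = 27820 - 1*2022 = 27820 - 2022 = 25798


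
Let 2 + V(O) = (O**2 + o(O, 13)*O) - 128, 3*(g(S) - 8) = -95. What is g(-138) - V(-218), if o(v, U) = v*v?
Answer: 30938443/3 ≈ 1.0313e+7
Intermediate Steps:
o(v, U) = v**2
g(S) = -71/3 (g(S) = 8 + (1/3)*(-95) = 8 - 95/3 = -71/3)
V(O) = -130 + O**2 + O**3 (V(O) = -2 + ((O**2 + O**2*O) - 128) = -2 + ((O**2 + O**3) - 128) = -2 + (-128 + O**2 + O**3) = -130 + O**2 + O**3)
g(-138) - V(-218) = -71/3 - (-130 + (-218)**2 + (-218)**3) = -71/3 - (-130 + 47524 - 10360232) = -71/3 - 1*(-10312838) = -71/3 + 10312838 = 30938443/3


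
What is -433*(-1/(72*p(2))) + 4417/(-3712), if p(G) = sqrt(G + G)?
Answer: 60703/33408 ≈ 1.8170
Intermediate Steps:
p(G) = sqrt(2)*sqrt(G) (p(G) = sqrt(2*G) = sqrt(2)*sqrt(G))
-433*(-1/(72*p(2))) + 4417/(-3712) = -433/(((sqrt(2)*sqrt(2))*8)*(-9)) + 4417/(-3712) = -433/((2*8)*(-9)) + 4417*(-1/3712) = -433/(16*(-9)) - 4417/3712 = -433/(-144) - 4417/3712 = -433*(-1/144) - 4417/3712 = 433/144 - 4417/3712 = 60703/33408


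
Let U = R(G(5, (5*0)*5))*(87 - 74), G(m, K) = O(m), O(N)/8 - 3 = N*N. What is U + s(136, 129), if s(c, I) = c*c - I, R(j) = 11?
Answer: 18510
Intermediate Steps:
O(N) = 24 + 8*N**2 (O(N) = 24 + 8*(N*N) = 24 + 8*N**2)
G(m, K) = 24 + 8*m**2
s(c, I) = c**2 - I
U = 143 (U = 11*(87 - 74) = 11*13 = 143)
U + s(136, 129) = 143 + (136**2 - 1*129) = 143 + (18496 - 129) = 143 + 18367 = 18510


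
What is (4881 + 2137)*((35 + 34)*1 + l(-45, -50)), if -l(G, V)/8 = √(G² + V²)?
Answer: 484242 - 280720*√181 ≈ -3.2925e+6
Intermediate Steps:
l(G, V) = -8*√(G² + V²)
(4881 + 2137)*((35 + 34)*1 + l(-45, -50)) = (4881 + 2137)*((35 + 34)*1 - 8*√((-45)² + (-50)²)) = 7018*(69*1 - 8*√(2025 + 2500)) = 7018*(69 - 40*√181) = 484242 - 280720*√181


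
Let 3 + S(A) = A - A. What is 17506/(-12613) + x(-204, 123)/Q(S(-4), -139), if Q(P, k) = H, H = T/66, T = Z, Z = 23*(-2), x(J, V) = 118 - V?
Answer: 1678507/290099 ≈ 5.7860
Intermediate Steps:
S(A) = -3 (S(A) = -3 + (A - A) = -3 + 0 = -3)
Z = -46
T = -46
H = -23/33 (H = -46/66 = -46*1/66 = -23/33 ≈ -0.69697)
Q(P, k) = -23/33
17506/(-12613) + x(-204, 123)/Q(S(-4), -139) = 17506/(-12613) + (118 - 1*123)/(-23/33) = 17506*(-1/12613) + (118 - 123)*(-33/23) = -17506/12613 - 5*(-33/23) = -17506/12613 + 165/23 = 1678507/290099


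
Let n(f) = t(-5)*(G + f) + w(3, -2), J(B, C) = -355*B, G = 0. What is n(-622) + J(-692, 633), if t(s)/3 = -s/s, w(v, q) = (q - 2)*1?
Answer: 247522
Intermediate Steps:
w(v, q) = -2 + q (w(v, q) = (-2 + q)*1 = -2 + q)
t(s) = -3 (t(s) = 3*(-s/s) = 3*(-1*1) = 3*(-1) = -3)
n(f) = -4 - 3*f (n(f) = -3*(0 + f) + (-2 - 2) = -3*f - 4 = -4 - 3*f)
n(-622) + J(-692, 633) = (-4 - 3*(-622)) - 355*(-692) = (-4 + 1866) + 245660 = 1862 + 245660 = 247522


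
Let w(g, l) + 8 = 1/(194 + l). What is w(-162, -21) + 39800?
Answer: 6884017/173 ≈ 39792.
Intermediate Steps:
w(g, l) = -8 + 1/(194 + l)
w(-162, -21) + 39800 = (-1551 - 8*(-21))/(194 - 21) + 39800 = (-1551 + 168)/173 + 39800 = (1/173)*(-1383) + 39800 = -1383/173 + 39800 = 6884017/173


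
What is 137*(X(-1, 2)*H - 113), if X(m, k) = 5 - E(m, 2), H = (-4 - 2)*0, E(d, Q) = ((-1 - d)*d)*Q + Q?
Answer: -15481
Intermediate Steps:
E(d, Q) = Q + Q*d*(-1 - d) (E(d, Q) = (d*(-1 - d))*Q + Q = Q*d*(-1 - d) + Q = Q + Q*d*(-1 - d))
H = 0 (H = -6*0 = 0)
X(m, k) = 3 + 2*m + 2*m² (X(m, k) = 5 - 2*(1 - m - m²) = 5 - (2 - 2*m - 2*m²) = 5 + (-2 + 2*m + 2*m²) = 3 + 2*m + 2*m²)
137*(X(-1, 2)*H - 113) = 137*((3 + 2*(-1) + 2*(-1)²)*0 - 113) = 137*((3 - 2 + 2*1)*0 - 113) = 137*((3 - 2 + 2)*0 - 113) = 137*(3*0 - 113) = 137*(0 - 113) = 137*(-113) = -15481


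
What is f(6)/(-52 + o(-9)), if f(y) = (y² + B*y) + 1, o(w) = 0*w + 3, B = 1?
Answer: -43/49 ≈ -0.87755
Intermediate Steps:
o(w) = 3 (o(w) = 0 + 3 = 3)
f(y) = 1 + y + y² (f(y) = (y² + 1*y) + 1 = (y² + y) + 1 = (y + y²) + 1 = 1 + y + y²)
f(6)/(-52 + o(-9)) = (1 + 6 + 6²)/(-52 + 3) = (1 + 6 + 36)/(-49) = 43*(-1/49) = -43/49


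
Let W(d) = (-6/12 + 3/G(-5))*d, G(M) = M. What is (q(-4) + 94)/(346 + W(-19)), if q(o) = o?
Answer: 300/1223 ≈ 0.24530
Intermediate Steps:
W(d) = -11*d/10 (W(d) = (-6/12 + 3/(-5))*d = (-6*1/12 + 3*(-⅕))*d = (-½ - ⅗)*d = -11*d/10)
(q(-4) + 94)/(346 + W(-19)) = (-4 + 94)/(346 - 11/10*(-19)) = 90/(346 + 209/10) = 90/(3669/10) = 90*(10/3669) = 300/1223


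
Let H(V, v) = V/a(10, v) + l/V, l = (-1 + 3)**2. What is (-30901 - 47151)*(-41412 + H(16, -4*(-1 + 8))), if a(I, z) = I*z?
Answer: 113129602989/35 ≈ 3.2323e+9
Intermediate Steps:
l = 4 (l = 2**2 = 4)
H(V, v) = 4/V + V/(10*v) (H(V, v) = V/((10*v)) + 4/V = V*(1/(10*v)) + 4/V = V/(10*v) + 4/V = 4/V + V/(10*v))
(-30901 - 47151)*(-41412 + H(16, -4*(-1 + 8))) = (-30901 - 47151)*(-41412 + (4/16 + (1/10)*16/(-4*(-1 + 8)))) = -78052*(-41412 + (4*(1/16) + (1/10)*16/(-4*7))) = -78052*(-41412 + (1/4 + (1/10)*16/(-28))) = -78052*(-41412 + (1/4 + (1/10)*16*(-1/28))) = -78052*(-41412 + (1/4 - 2/35)) = -78052*(-41412 + 27/140) = -78052*(-5797653/140) = 113129602989/35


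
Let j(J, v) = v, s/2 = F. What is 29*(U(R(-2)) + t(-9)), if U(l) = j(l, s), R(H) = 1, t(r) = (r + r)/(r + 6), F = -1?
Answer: 116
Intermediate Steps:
t(r) = 2*r/(6 + r) (t(r) = (2*r)/(6 + r) = 2*r/(6 + r))
s = -2 (s = 2*(-1) = -2)
U(l) = -2
29*(U(R(-2)) + t(-9)) = 29*(-2 + 2*(-9)/(6 - 9)) = 29*(-2 + 2*(-9)/(-3)) = 29*(-2 + 2*(-9)*(-⅓)) = 29*(-2 + 6) = 29*4 = 116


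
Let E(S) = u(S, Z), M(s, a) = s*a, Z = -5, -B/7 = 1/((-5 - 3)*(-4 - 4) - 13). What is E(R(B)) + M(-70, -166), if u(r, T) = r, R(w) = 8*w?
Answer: 592564/51 ≈ 11619.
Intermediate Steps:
B = -7/51 (B = -7/((-5 - 3)*(-4 - 4) - 13) = -7/(-8*(-8) - 13) = -7/(64 - 13) = -7/51 ≈ -0.13725)
M(s, a) = a*s
E(S) = S
E(R(B)) + M(-70, -166) = 8*(-7/51) - 166*(-70) = -56/51 + 11620 = 592564/51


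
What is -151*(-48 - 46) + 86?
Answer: 14280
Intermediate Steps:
-151*(-48 - 46) + 86 = -151*(-94) + 86 = 14194 + 86 = 14280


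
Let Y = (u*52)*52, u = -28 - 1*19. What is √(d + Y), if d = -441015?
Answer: I*√568103 ≈ 753.73*I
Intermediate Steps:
u = -47 (u = -28 - 19 = -47)
Y = -127088 (Y = -47*52*52 = -2444*52 = -127088)
√(d + Y) = √(-441015 - 127088) = √(-568103) = I*√568103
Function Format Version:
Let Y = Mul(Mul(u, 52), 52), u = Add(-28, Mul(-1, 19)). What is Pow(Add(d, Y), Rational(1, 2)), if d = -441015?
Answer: Mul(I, Pow(568103, Rational(1, 2))) ≈ Mul(753.73, I)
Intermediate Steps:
u = -47 (u = Add(-28, -19) = -47)
Y = -127088 (Y = Mul(Mul(-47, 52), 52) = Mul(-2444, 52) = -127088)
Pow(Add(d, Y), Rational(1, 2)) = Pow(Add(-441015, -127088), Rational(1, 2)) = Pow(-568103, Rational(1, 2)) = Mul(I, Pow(568103, Rational(1, 2)))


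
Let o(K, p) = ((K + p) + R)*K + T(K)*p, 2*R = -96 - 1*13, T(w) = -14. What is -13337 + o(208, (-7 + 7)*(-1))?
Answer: 18591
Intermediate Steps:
R = -109/2 (R = (-96 - 1*13)/2 = (-96 - 13)/2 = (½)*(-109) = -109/2 ≈ -54.500)
o(K, p) = -14*p + K*(-109/2 + K + p) (o(K, p) = ((K + p) - 109/2)*K - 14*p = (-109/2 + K + p)*K - 14*p = K*(-109/2 + K + p) - 14*p = -14*p + K*(-109/2 + K + p))
-13337 + o(208, (-7 + 7)*(-1)) = -13337 + (208² - 14*(-7 + 7)*(-1) - 109/2*208 + 208*((-7 + 7)*(-1))) = -13337 + (43264 - 0*(-1) - 11336 + 208*(0*(-1))) = -13337 + (43264 - 14*0 - 11336 + 208*0) = -13337 + (43264 + 0 - 11336 + 0) = -13337 + 31928 = 18591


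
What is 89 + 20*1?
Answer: 109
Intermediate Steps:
89 + 20*1 = 89 + 20 = 109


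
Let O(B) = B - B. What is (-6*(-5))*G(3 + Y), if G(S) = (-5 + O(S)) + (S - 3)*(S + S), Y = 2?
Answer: 450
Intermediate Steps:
O(B) = 0
G(S) = -5 + 2*S*(-3 + S) (G(S) = (-5 + 0) + (S - 3)*(S + S) = -5 + (-3 + S)*(2*S) = -5 + 2*S*(-3 + S))
(-6*(-5))*G(3 + Y) = (-6*(-5))*(-5 - 6*(3 + 2) + 2*(3 + 2)²) = 30*(-5 - 6*5 + 2*5²) = 30*(-5 - 30 + 2*25) = 30*(-5 - 30 + 50) = 30*15 = 450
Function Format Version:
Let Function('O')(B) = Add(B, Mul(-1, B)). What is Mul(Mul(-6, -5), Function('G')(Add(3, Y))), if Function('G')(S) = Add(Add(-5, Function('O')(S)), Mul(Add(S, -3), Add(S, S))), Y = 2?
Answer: 450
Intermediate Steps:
Function('O')(B) = 0
Function('G')(S) = Add(-5, Mul(2, S, Add(-3, S))) (Function('G')(S) = Add(Add(-5, 0), Mul(Add(S, -3), Add(S, S))) = Add(-5, Mul(Add(-3, S), Mul(2, S))) = Add(-5, Mul(2, S, Add(-3, S))))
Mul(Mul(-6, -5), Function('G')(Add(3, Y))) = Mul(Mul(-6, -5), Add(-5, Mul(-6, Add(3, 2)), Mul(2, Pow(Add(3, 2), 2)))) = Mul(30, Add(-5, Mul(-6, 5), Mul(2, Pow(5, 2)))) = Mul(30, Add(-5, -30, Mul(2, 25))) = Mul(30, Add(-5, -30, 50)) = Mul(30, 15) = 450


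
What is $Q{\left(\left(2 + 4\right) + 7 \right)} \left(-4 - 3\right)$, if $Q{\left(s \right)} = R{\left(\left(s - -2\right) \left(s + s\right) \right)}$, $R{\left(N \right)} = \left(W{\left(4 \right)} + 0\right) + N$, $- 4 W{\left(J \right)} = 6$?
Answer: $- \frac{5439}{2} \approx -2719.5$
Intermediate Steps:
$W{\left(J \right)} = - \frac{3}{2}$ ($W{\left(J \right)} = \left(- \frac{1}{4}\right) 6 = - \frac{3}{2}$)
$R{\left(N \right)} = - \frac{3}{2} + N$ ($R{\left(N \right)} = \left(- \frac{3}{2} + 0\right) + N = - \frac{3}{2} + N$)
$Q{\left(s \right)} = - \frac{3}{2} + 2 s \left(2 + s\right)$ ($Q{\left(s \right)} = - \frac{3}{2} + \left(s - -2\right) \left(s + s\right) = - \frac{3}{2} + \left(s + 2\right) 2 s = - \frac{3}{2} + \left(2 + s\right) 2 s = - \frac{3}{2} + 2 s \left(2 + s\right)$)
$Q{\left(\left(2 + 4\right) + 7 \right)} \left(-4 - 3\right) = \left(- \frac{3}{2} + 2 \left(\left(2 + 4\right) + 7\right) \left(2 + \left(\left(2 + 4\right) + 7\right)\right)\right) \left(-4 - 3\right) = \left(- \frac{3}{2} + 2 \left(6 + 7\right) \left(2 + \left(6 + 7\right)\right)\right) \left(-4 - 3\right) = \left(- \frac{3}{2} + 2 \cdot 13 \left(2 + 13\right)\right) \left(-7\right) = \left(- \frac{3}{2} + 2 \cdot 13 \cdot 15\right) \left(-7\right) = \left(- \frac{3}{2} + 390\right) \left(-7\right) = \frac{777}{2} \left(-7\right) = - \frac{5439}{2}$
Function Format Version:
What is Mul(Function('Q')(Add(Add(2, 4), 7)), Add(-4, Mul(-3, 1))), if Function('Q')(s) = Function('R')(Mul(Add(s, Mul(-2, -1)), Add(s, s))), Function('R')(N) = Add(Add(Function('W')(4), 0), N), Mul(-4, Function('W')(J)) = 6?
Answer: Rational(-5439, 2) ≈ -2719.5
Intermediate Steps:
Function('W')(J) = Rational(-3, 2) (Function('W')(J) = Mul(Rational(-1, 4), 6) = Rational(-3, 2))
Function('R')(N) = Add(Rational(-3, 2), N) (Function('R')(N) = Add(Add(Rational(-3, 2), 0), N) = Add(Rational(-3, 2), N))
Function('Q')(s) = Add(Rational(-3, 2), Mul(2, s, Add(2, s))) (Function('Q')(s) = Add(Rational(-3, 2), Mul(Add(s, Mul(-2, -1)), Add(s, s))) = Add(Rational(-3, 2), Mul(Add(s, 2), Mul(2, s))) = Add(Rational(-3, 2), Mul(Add(2, s), Mul(2, s))) = Add(Rational(-3, 2), Mul(2, s, Add(2, s))))
Mul(Function('Q')(Add(Add(2, 4), 7)), Add(-4, Mul(-3, 1))) = Mul(Add(Rational(-3, 2), Mul(2, Add(Add(2, 4), 7), Add(2, Add(Add(2, 4), 7)))), Add(-4, Mul(-3, 1))) = Mul(Add(Rational(-3, 2), Mul(2, Add(6, 7), Add(2, Add(6, 7)))), Add(-4, -3)) = Mul(Add(Rational(-3, 2), Mul(2, 13, Add(2, 13))), -7) = Mul(Add(Rational(-3, 2), Mul(2, 13, 15)), -7) = Mul(Add(Rational(-3, 2), 390), -7) = Mul(Rational(777, 2), -7) = Rational(-5439, 2)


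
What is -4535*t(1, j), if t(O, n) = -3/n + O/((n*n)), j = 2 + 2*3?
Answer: 104305/64 ≈ 1629.8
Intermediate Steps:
j = 8 (j = 2 + 6 = 8)
t(O, n) = -3/n + O/n² (t(O, n) = -3/n + O/(n²) = -3/n + O/n²)
-4535*t(1, j) = -4535*(1 - 3*8)/8² = -4535*(1 - 24)/64 = -4535*(-23)/64 = -4535*(-23/64) = 104305/64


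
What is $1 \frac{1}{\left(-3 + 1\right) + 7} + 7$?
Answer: $\frac{36}{5} \approx 7.2$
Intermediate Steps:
$1 \frac{1}{\left(-3 + 1\right) + 7} + 7 = 1 \frac{1}{-2 + 7} + 7 = 1 \cdot \frac{1}{5} + 7 = \frac{1}{5} + 7 = \frac{36}{5}$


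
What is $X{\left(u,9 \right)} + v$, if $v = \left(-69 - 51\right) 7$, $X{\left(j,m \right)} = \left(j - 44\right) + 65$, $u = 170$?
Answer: $-649$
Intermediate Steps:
$X{\left(j,m \right)} = 21 + j$ ($X{\left(j,m \right)} = \left(-44 + j\right) + 65 = 21 + j$)
$v = -840$ ($v = \left(-120\right) 7 = -840$)
$X{\left(u,9 \right)} + v = \left(21 + 170\right) - 840 = 191 - 840 = -649$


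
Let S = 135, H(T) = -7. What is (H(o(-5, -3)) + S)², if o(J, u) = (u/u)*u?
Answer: 16384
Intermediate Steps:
o(J, u) = u (o(J, u) = 1*u = u)
(H(o(-5, -3)) + S)² = (-7 + 135)² = 128² = 16384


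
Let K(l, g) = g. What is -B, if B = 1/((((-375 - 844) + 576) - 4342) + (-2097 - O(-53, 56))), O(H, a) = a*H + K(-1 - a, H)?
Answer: 1/4061 ≈ 0.00024624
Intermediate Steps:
O(H, a) = H + H*a (O(H, a) = a*H + H = H*a + H = H + H*a)
B = -1/4061 (B = 1/((((-375 - 844) + 576) - 4342) + (-2097 - (-53)*(1 + 56))) = 1/(((-1219 + 576) - 4342) + (-2097 - (-53)*57)) = 1/((-643 - 4342) + (-2097 - 1*(-3021))) = 1/(-4985 + (-2097 + 3021)) = 1/(-4985 + 924) = 1/(-4061) = -1/4061 ≈ -0.00024624)
-B = -1*(-1/4061) = 1/4061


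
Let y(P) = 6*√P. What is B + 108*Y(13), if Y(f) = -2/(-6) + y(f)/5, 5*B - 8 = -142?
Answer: 46/5 + 648*√13/5 ≈ 476.48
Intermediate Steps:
B = -134/5 (B = 8/5 + (⅕)*(-142) = 8/5 - 142/5 = -134/5 ≈ -26.800)
Y(f) = ⅓ + 6*√f/5 (Y(f) = -2/(-6) + (6*√f)/5 = -2*(-⅙) + (6*√f)*(⅕) = ⅓ + 6*√f/5)
B + 108*Y(13) = -134/5 + 108*(⅓ + 6*√13/5) = -134/5 + (36 + 648*√13/5) = 46/5 + 648*√13/5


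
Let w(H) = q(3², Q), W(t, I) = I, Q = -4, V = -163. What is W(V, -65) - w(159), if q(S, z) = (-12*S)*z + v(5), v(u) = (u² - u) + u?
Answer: -522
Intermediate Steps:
v(u) = u²
q(S, z) = 25 - 12*S*z (q(S, z) = (-12*S)*z + 5² = -12*S*z + 25 = 25 - 12*S*z)
w(H) = 457 (w(H) = 25 - 12*3²*(-4) = 25 - 12*9*(-4) = 25 + 432 = 457)
W(V, -65) - w(159) = -65 - 1*457 = -65 - 457 = -522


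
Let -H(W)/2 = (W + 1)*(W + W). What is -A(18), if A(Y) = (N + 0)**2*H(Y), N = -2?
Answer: 5472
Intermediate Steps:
H(W) = -4*W*(1 + W) (H(W) = -2*(W + 1)*(W + W) = -2*(1 + W)*2*W = -4*W*(1 + W))
A(Y) = -16*Y*(1 + Y) (A(Y) = (-2 + 0)**2*(-4*Y*(1 + Y)) = (-2)**2*(-4*Y*(1 + Y)) = 4*(-4*Y*(1 + Y)) = -16*Y*(1 + Y))
-A(18) = -(-16)*18*(1 + 18) = -(-16)*18*19 = -1*(-5472) = 5472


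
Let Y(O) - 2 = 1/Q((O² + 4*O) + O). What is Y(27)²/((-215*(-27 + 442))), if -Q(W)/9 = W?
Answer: -241833601/5395094553600 ≈ -4.4825e-5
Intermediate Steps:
Q(W) = -9*W
Y(O) = 2 + 1/(-45*O - 9*O²) (Y(O) = 2 + 1/(-9*((O² + 4*O) + O)) = 2 + 1/(-9*(O² + 5*O)) = 2 + 1/(-45*O - 9*O²))
Y(27)²/((-215*(-27 + 442))) = ((⅑)*(-1 + 18*27² + 90*27)/(27*(5 + 27)))²/((-215*(-27 + 442))) = ((⅑)*(1/27)*(-1 + 18*729 + 2430)/32)²/((-215*415)) = ((⅑)*(1/27)*(1/32)*(-1 + 13122 + 2430))²/(-89225) = ((⅑)*(1/27)*(1/32)*15551)²*(-1/89225) = (15551/7776)²*(-1/89225) = (241833601/60466176)*(-1/89225) = -241833601/5395094553600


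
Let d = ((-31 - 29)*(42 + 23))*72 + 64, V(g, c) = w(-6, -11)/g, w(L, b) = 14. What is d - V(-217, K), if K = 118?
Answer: -8702814/31 ≈ -2.8074e+5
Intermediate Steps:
V(g, c) = 14/g
d = -280736 (d = -60*65*72 + 64 = -3900*72 + 64 = -280800 + 64 = -280736)
d - V(-217, K) = -280736 - 14/(-217) = -280736 - 14*(-1)/217 = -280736 - 1*(-2/31) = -280736 + 2/31 = -8702814/31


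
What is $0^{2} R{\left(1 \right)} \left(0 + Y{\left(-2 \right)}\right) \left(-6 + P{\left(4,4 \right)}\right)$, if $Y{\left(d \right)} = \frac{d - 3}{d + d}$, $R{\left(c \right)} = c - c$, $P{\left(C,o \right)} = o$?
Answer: $0$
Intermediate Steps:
$R{\left(c \right)} = 0$
$Y{\left(d \right)} = \frac{-3 + d}{2 d}$
$0^{2} R{\left(1 \right)} \left(0 + Y{\left(-2 \right)}\right) \left(-6 + P{\left(4,4 \right)}\right) = 0^{2} \cdot 0 \left(0 + \frac{-3 - 2}{2 \left(-2\right)}\right) \left(-6 + 4\right) = 0 \cdot 0 \left(0 + \frac{1}{2} \left(- \frac{1}{2}\right) \left(-5\right)\right) \left(-2\right) = 0 \left(0 + \frac{5}{4}\right) \left(-2\right) = 0 \cdot \frac{5}{4} \left(-2\right) = 0 \left(- \frac{5}{2}\right) = 0$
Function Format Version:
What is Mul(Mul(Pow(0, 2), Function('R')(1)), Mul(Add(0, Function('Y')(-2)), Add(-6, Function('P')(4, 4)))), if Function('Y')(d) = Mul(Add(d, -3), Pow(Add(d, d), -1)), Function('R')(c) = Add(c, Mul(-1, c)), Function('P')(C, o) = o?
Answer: 0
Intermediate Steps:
Function('R')(c) = 0
Function('Y')(d) = Mul(Rational(1, 2), Pow(d, -1), Add(-3, d)) (Function('Y')(d) = Mul(Add(-3, d), Pow(Mul(2, d), -1)) = Mul(Add(-3, d), Mul(Rational(1, 2), Pow(d, -1))) = Mul(Rational(1, 2), Pow(d, -1), Add(-3, d)))
Mul(Mul(Pow(0, 2), Function('R')(1)), Mul(Add(0, Function('Y')(-2)), Add(-6, Function('P')(4, 4)))) = Mul(Mul(Pow(0, 2), 0), Mul(Add(0, Mul(Rational(1, 2), Pow(-2, -1), Add(-3, -2))), Add(-6, 4))) = Mul(Mul(0, 0), Mul(Add(0, Mul(Rational(1, 2), Rational(-1, 2), -5)), -2)) = Mul(0, Mul(Add(0, Rational(5, 4)), -2)) = Mul(0, Mul(Rational(5, 4), -2)) = Mul(0, Rational(-5, 2)) = 0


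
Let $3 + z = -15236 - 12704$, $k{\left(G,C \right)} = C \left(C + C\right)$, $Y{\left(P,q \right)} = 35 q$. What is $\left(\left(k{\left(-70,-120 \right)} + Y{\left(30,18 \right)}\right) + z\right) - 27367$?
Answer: $-25880$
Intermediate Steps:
$k{\left(G,C \right)} = 2 C^{2}$ ($k{\left(G,C \right)} = C 2 C = 2 C^{2}$)
$z = -27943$ ($z = -3 - 27940 = -27943$)
$\left(\left(k{\left(-70,-120 \right)} + Y{\left(30,18 \right)}\right) + z\right) - 27367 = \left(\left(2 \left(-120\right)^{2} + 35 \cdot 18\right) - 27943\right) - 27367 = \left(\left(2 \cdot 14400 + 630\right) - 27943\right) - 27367 = \left(\left(28800 + 630\right) - 27943\right) - 27367 = \left(29430 - 27943\right) - 27367 = 1487 - 27367 = -25880$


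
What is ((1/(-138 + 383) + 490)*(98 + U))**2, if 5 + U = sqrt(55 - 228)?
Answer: 122158168286076/60025 + 2680677123786*I*sqrt(173)/60025 ≈ 2.0351e+9 + 5.874e+8*I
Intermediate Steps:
U = -5 + I*sqrt(173) (U = -5 + sqrt(55 - 228) = -5 + sqrt(-173) = -5 + I*sqrt(173) ≈ -5.0 + 13.153*I)
((1/(-138 + 383) + 490)*(98 + U))**2 = ((1/(-138 + 383) + 490)*(98 + (-5 + I*sqrt(173))))**2 = ((1/245 + 490)*(93 + I*sqrt(173)))**2 = (120051*(93 + I*sqrt(173))/245)**2 = (11164743/245 + 120051*I*sqrt(173)/245)**2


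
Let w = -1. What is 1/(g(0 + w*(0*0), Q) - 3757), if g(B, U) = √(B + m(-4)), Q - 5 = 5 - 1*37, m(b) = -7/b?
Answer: -15028/56460189 - 2*√7/56460189 ≈ -0.00026626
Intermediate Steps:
Q = -27 (Q = 5 + (5 - 1*37) = 5 + (5 - 37) = 5 - 32 = -27)
g(B, U) = √(7/4 + B) (g(B, U) = √(B - 7/(-4)) = √(B - 7*(-¼)) = √(B + 7/4) = √(7/4 + B))
1/(g(0 + w*(0*0), Q) - 3757) = 1/(√(7 + 4*(0 - 0*0))/2 - 3757) = 1/(√(7 + 4*(0 - 1*0))/2 - 3757) = 1/(√(7 + 4*(0 + 0))/2 - 3757) = 1/(√(7 + 4*0)/2 - 3757) = 1/(√(7 + 0)/2 - 3757) = 1/(√7/2 - 3757) = 1/(-3757 + √7/2)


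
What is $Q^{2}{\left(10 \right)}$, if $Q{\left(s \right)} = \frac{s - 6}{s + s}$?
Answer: $\frac{1}{25} \approx 0.04$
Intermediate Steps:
$Q{\left(s \right)} = \frac{-6 + s}{2 s}$
$Q^{2}{\left(10 \right)} = \left(\frac{-6 + 10}{2 \cdot 10}\right)^{2} = \left(\frac{1}{2} \cdot \frac{1}{10} \cdot 4\right)^{2} = \left(\frac{1}{5}\right)^{2} = \frac{1}{25}$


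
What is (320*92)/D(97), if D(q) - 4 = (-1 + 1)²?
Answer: 7360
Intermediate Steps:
D(q) = 4 (D(q) = 4 + (-1 + 1)² = 4 + 0² = 4 + 0 = 4)
(320*92)/D(97) = (320*92)/4 = 29440*(¼) = 7360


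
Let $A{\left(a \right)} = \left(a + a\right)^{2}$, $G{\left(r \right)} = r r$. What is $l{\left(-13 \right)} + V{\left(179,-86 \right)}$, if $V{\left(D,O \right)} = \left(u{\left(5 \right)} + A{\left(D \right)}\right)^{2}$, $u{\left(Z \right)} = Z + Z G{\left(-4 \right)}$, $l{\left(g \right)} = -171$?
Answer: $16447805830$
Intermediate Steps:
$G{\left(r \right)} = r^{2}$
$u{\left(Z \right)} = 17 Z$ ($u{\left(Z \right)} = Z + Z \left(-4\right)^{2} = Z + Z 16 = Z + 16 Z = 17 Z$)
$A{\left(a \right)} = 4 a^{2}$ ($A{\left(a \right)} = \left(2 a\right)^{2} = 4 a^{2}$)
$V{\left(D,O \right)} = \left(85 + 4 D^{2}\right)^{2}$ ($V{\left(D,O \right)} = \left(17 \cdot 5 + 4 D^{2}\right)^{2} = \left(85 + 4 D^{2}\right)^{2}$)
$l{\left(-13 \right)} + V{\left(179,-86 \right)} = -171 + \left(85 + 4 \cdot 179^{2}\right)^{2} = -171 + \left(85 + 4 \cdot 32041\right)^{2} = -171 + \left(85 + 128164\right)^{2} = -171 + 128249^{2} = -171 + 16447806001 = 16447805830$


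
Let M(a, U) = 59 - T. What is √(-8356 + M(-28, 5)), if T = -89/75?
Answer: I*√1866558/15 ≈ 91.081*I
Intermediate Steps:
T = -89/75 (T = -89*1/75 = -89/75 ≈ -1.1867)
M(a, U) = 4514/75 (M(a, U) = 59 - 1*(-89/75) = 59 + 89/75 = 4514/75)
√(-8356 + M(-28, 5)) = √(-8356 + 4514/75) = √(-622186/75) = I*√1866558/15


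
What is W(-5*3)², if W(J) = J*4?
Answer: 3600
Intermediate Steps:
W(J) = 4*J
W(-5*3)² = (4*(-5*3))² = (4*(-15))² = (-60)² = 3600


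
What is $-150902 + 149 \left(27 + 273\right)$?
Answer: $-106202$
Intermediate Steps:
$-150902 + 149 \left(27 + 273\right) = -150902 + 149 \cdot 300 = -150902 + 44700 = -106202$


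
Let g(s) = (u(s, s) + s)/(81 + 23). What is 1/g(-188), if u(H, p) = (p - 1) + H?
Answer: -104/565 ≈ -0.18407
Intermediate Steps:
u(H, p) = -1 + H + p (u(H, p) = (-1 + p) + H = -1 + H + p)
g(s) = -1/104 + 3*s/104 (g(s) = ((-1 + s + s) + s)/(81 + 23) = ((-1 + 2*s) + s)/104 = (-1 + 3*s)*(1/104) = -1/104 + 3*s/104)
1/g(-188) = 1/(-1/104 + (3/104)*(-188)) = 1/(-1/104 - 141/26) = 1/(-565/104) = -104/565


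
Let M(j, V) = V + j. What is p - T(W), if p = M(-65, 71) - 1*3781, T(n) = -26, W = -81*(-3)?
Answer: -3749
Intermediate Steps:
W = 243
p = -3775 (p = (71 - 65) - 1*3781 = 6 - 3781 = -3775)
p - T(W) = -3775 - 1*(-26) = -3775 + 26 = -3749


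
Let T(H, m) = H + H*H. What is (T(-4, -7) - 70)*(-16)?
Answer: 928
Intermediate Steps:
T(H, m) = H + H**2
(T(-4, -7) - 70)*(-16) = (-4*(1 - 4) - 70)*(-16) = (-4*(-3) - 70)*(-16) = (12 - 70)*(-16) = -58*(-16) = 928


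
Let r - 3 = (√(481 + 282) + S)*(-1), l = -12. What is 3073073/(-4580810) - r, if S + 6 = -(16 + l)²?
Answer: -117593323/4580810 + √763 ≈ 1.9516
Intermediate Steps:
S = -22 (S = -6 - (16 - 12)² = -6 - 1*4² = -6 - 1*16 = -6 - 16 = -22)
r = 25 - √763 (r = 3 + (√(481 + 282) - 22)*(-1) = 3 + (√763 - 22)*(-1) = 3 + (-22 + √763)*(-1) = 3 + (22 - √763) = 25 - √763 ≈ -2.6225)
3073073/(-4580810) - r = 3073073/(-4580810) - (25 - √763) = 3073073*(-1/4580810) + (-25 + √763) = -3073073/4580810 + (-25 + √763) = -117593323/4580810 + √763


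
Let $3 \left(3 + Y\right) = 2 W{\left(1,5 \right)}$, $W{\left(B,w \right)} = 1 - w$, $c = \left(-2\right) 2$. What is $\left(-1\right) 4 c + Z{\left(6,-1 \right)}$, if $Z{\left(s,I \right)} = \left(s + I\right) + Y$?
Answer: $\frac{46}{3} \approx 15.333$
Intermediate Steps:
$c = -4$
$Y = - \frac{17}{3}$ ($Y = -3 + \frac{2 \left(1 - 5\right)}{3} = -3 + \frac{2 \left(-4\right)}{3} = -3 + \frac{1}{3} \left(-8\right) = -3 - \frac{8}{3} = - \frac{17}{3} \approx -5.6667$)
$Z{\left(s,I \right)} = - \frac{17}{3} + I + s$ ($Z{\left(s,I \right)} = \left(s + I\right) - \frac{17}{3} = \left(I + s\right) - \frac{17}{3} = - \frac{17}{3} + I + s$)
$\left(-1\right) 4 c + Z{\left(6,-1 \right)} = \left(-1\right) 4 \left(-4\right) - \frac{2}{3} = \left(-4\right) \left(-4\right) - \frac{2}{3} = 16 - \frac{2}{3} = \frac{46}{3}$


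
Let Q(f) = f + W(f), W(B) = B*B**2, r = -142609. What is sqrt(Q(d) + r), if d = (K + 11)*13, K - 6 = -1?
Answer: sqrt(8856511) ≈ 2976.0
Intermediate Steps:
K = 5 (K = 6 - 1 = 5)
W(B) = B**3
d = 208 (d = (5 + 11)*13 = 16*13 = 208)
Q(f) = f + f**3
sqrt(Q(d) + r) = sqrt((208 + 208**3) - 142609) = sqrt((208 + 8998912) - 142609) = sqrt(8999120 - 142609) = sqrt(8856511)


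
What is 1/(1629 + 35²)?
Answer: 1/2854 ≈ 0.00035039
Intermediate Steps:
1/(1629 + 35²) = 1/(1629 + 1225) = 1/2854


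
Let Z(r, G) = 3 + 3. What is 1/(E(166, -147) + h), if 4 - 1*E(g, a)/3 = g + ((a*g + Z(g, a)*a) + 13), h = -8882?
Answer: 1/66445 ≈ 1.5050e-5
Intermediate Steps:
Z(r, G) = 6
E(g, a) = -27 - 18*a - 3*g - 3*a*g (E(g, a) = 12 - 3*(g + ((a*g + 6*a) + 13)) = 12 - 3*(g + ((6*a + a*g) + 13)) = 12 - 3*(g + (13 + 6*a + a*g)) = 12 - 3*(13 + g + 6*a + a*g) = 12 + (-39 - 18*a - 3*g - 3*a*g) = -27 - 18*a - 3*g - 3*a*g)
1/(E(166, -147) + h) = 1/((-27 - 18*(-147) - 3*166 - 3*(-147)*166) - 8882) = 1/((-27 + 2646 - 498 + 73206) - 8882) = 1/(75327 - 8882) = 1/66445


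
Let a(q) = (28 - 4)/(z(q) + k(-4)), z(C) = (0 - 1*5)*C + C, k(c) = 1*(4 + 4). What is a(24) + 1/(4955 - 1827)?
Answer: -9373/34408 ≈ -0.27241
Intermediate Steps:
k(c) = 8 (k(c) = 1*8 = 8)
z(C) = -4*C (z(C) = (0 - 5)*C + C = -5*C + C = -4*C)
a(q) = 24/(8 - 4*q) (a(q) = (28 - 4)/(-4*q + 8) = 24/(8 - 4*q))
a(24) + 1/(4955 - 1827) = -6/(-2 + 24) + 1/(4955 - 1827) = -6/22 + 1/3128 = -6*1/22 + 1/3128 = -3/11 + 1/3128 = -9373/34408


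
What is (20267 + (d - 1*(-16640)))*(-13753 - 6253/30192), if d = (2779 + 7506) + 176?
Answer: -66449115257/102 ≈ -6.5146e+8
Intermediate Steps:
d = 10461 (d = 10285 + 176 = 10461)
(20267 + (d - 1*(-16640)))*(-13753 - 6253/30192) = (20267 + (10461 - 1*(-16640)))*(-13753 - 6253/30192) = (20267 + (10461 + 16640))*(-13753 - 6253*1/30192) = (20267 + 27101)*(-13753 - 169/816) = 47368*(-11222617/816) = -66449115257/102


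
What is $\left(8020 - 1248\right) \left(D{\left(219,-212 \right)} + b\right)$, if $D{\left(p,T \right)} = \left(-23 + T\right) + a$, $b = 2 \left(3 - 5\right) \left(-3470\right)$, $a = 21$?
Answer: $92546152$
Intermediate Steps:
$b = 13880$ ($b = 2 \left(-2\right) \left(-3470\right) = \left(-4\right) \left(-3470\right) = 13880$)
$D{\left(p,T \right)} = -2 + T$ ($D{\left(p,T \right)} = \left(-23 + T\right) + 21 = -2 + T$)
$\left(8020 - 1248\right) \left(D{\left(219,-212 \right)} + b\right) = \left(8020 - 1248\right) \left(\left(-2 - 212\right) + 13880\right) = 6772 \left(-214 + 13880\right) = 6772 \cdot 13666 = 92546152$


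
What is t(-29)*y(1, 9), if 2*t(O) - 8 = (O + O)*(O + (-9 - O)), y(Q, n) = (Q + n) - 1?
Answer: 2385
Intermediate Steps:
y(Q, n) = -1 + Q + n
t(O) = 4 - 9*O (t(O) = 4 + ((O + O)*(O + (-9 - O)))/2 = 4 + ((2*O)*(-9))/2 = 4 + (-18*O)/2 = 4 - 9*O)
t(-29)*y(1, 9) = (4 - 9*(-29))*(-1 + 1 + 9) = (4 + 261)*9 = 265*9 = 2385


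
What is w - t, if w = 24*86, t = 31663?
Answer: -29599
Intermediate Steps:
w = 2064
w - t = 2064 - 1*31663 = 2064 - 31663 = -29599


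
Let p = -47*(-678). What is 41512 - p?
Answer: 9646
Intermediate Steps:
p = 31866
41512 - p = 41512 - 1*31866 = 41512 - 31866 = 9646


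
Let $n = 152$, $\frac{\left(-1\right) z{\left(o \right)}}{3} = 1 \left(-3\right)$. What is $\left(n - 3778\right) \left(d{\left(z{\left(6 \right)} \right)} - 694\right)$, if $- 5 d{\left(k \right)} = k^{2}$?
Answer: $\frac{12875926}{5} \approx 2.5752 \cdot 10^{6}$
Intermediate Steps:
$z{\left(o \right)} = 9$ ($z{\left(o \right)} = - 3 \cdot 1 \left(-3\right) = \left(-3\right) \left(-3\right) = 9$)
$d{\left(k \right)} = - \frac{k^{2}}{5}$
$\left(n - 3778\right) \left(d{\left(z{\left(6 \right)} \right)} - 694\right) = \left(152 - 3778\right) \left(- \frac{9^{2}}{5} - 694\right) = - 3626 \left(\left(- \frac{1}{5}\right) 81 - 694\right) = - 3626 \left(- \frac{81}{5} - 694\right) = \left(-3626\right) \left(- \frac{3551}{5}\right) = \frac{12875926}{5}$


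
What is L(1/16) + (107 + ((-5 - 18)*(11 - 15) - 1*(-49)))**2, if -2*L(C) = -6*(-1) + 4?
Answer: 61499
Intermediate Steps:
L(C) = -5 (L(C) = -(-6*(-1) + 4)/2 = -(6 + 4)/2 = -1/2*10 = -5)
L(1/16) + (107 + ((-5 - 18)*(11 - 15) - 1*(-49)))**2 = -5 + (107 + ((-5 - 18)*(11 - 15) - 1*(-49)))**2 = -5 + (107 + (-23*(-4) + 49))**2 = -5 + (107 + (92 + 49))**2 = -5 + (107 + 141)**2 = -5 + 248**2 = -5 + 61504 = 61499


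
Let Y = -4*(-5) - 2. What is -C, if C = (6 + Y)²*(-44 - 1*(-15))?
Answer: 16704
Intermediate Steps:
Y = 18 (Y = 20 - 2 = 18)
C = -16704 (C = (6 + 18)²*(-44 - 1*(-15)) = 24²*(-44 + 15) = 576*(-29) = -16704)
-C = -1*(-16704) = 16704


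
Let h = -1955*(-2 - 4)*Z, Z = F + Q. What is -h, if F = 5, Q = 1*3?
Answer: -93840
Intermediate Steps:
Q = 3
Z = 8 (Z = 5 + 3 = 8)
h = 93840 (h = -1955*(-2 - 4)*8 = -(-11730)*8 = -1955*(-48) = 93840)
-h = -1*93840 = -93840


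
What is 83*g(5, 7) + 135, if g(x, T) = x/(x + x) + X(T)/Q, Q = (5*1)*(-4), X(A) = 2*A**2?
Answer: -1151/5 ≈ -230.20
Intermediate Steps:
Q = -20 (Q = 5*(-4) = -20)
g(x, T) = 1/2 - T**2/10 (g(x, T) = x/(x + x) + (2*T**2)/(-20) = x/((2*x)) + (2*T**2)*(-1/20) = x*(1/(2*x)) - T**2/10 = 1/2 - T**2/10)
83*g(5, 7) + 135 = 83*(1/2 - 1/10*7**2) + 135 = 83*(1/2 - 1/10*49) + 135 = 83*(1/2 - 49/10) + 135 = 83*(-22/5) + 135 = -1826/5 + 135 = -1151/5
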